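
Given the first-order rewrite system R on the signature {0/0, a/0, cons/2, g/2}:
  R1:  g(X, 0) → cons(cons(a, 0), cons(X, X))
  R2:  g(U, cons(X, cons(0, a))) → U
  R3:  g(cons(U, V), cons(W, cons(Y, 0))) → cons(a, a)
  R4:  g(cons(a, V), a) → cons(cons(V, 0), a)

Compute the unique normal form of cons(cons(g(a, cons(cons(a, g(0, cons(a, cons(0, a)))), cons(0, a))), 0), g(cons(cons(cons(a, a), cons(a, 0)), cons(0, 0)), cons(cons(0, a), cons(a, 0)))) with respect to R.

cons(cons(a, 0), cons(a, a))

1. cons(cons(g(a, cons(cons(a, g(0, cons(a, cons(0, a)))), cons(0, a))), 0), g(cons(cons(cons(a, a), cons(a, 0)), cons(0, 0)), cons(cons(0, a), cons(a, 0))))  →  cons(cons(a, 0), g(cons(cons(cons(a, a), cons(a, 0)), cons(0, 0)), cons(cons(0, a), cons(a, 0))))   [R2 at 1.1]
2. cons(cons(a, 0), g(cons(cons(cons(a, a), cons(a, 0)), cons(0, 0)), cons(cons(0, a), cons(a, 0))))  →  cons(cons(a, 0), cons(a, a))   [R3 at 2]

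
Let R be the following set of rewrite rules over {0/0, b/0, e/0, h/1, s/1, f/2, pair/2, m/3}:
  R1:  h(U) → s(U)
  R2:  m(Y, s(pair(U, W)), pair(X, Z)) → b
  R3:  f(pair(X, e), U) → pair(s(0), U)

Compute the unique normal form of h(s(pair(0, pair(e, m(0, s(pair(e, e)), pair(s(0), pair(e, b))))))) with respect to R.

1. h(s(pair(0, pair(e, m(0, s(pair(e, e)), pair(s(0), pair(e, b)))))))  →  s(s(pair(0, pair(e, m(0, s(pair(e, e)), pair(s(0), pair(e, b)))))))   [R1 at ε]
2. s(s(pair(0, pair(e, m(0, s(pair(e, e)), pair(s(0), pair(e, b)))))))  →  s(s(pair(0, pair(e, b))))   [R2 at 1.1.2.2]

s(s(pair(0, pair(e, b))))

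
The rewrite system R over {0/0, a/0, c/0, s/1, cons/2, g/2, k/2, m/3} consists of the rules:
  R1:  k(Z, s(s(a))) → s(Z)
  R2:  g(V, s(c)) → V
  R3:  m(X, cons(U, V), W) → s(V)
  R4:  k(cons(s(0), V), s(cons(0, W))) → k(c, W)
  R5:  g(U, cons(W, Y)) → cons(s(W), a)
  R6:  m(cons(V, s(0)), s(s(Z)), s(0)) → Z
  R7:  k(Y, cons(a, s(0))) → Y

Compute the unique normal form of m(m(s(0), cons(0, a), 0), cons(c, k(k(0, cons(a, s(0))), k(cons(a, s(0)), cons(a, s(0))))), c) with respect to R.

s(0)

1. m(m(s(0), cons(0, a), 0), cons(c, k(k(0, cons(a, s(0))), k(cons(a, s(0)), cons(a, s(0))))), c)  →  s(k(k(0, cons(a, s(0))), k(cons(a, s(0)), cons(a, s(0)))))   [R3 at ε]
2. s(k(k(0, cons(a, s(0))), k(cons(a, s(0)), cons(a, s(0)))))  →  s(k(0, k(cons(a, s(0)), cons(a, s(0)))))   [R7 at 1.1]
3. s(k(0, k(cons(a, s(0)), cons(a, s(0)))))  →  s(k(0, cons(a, s(0))))   [R7 at 1.2]
4. s(k(0, cons(a, s(0))))  →  s(0)   [R7 at 1]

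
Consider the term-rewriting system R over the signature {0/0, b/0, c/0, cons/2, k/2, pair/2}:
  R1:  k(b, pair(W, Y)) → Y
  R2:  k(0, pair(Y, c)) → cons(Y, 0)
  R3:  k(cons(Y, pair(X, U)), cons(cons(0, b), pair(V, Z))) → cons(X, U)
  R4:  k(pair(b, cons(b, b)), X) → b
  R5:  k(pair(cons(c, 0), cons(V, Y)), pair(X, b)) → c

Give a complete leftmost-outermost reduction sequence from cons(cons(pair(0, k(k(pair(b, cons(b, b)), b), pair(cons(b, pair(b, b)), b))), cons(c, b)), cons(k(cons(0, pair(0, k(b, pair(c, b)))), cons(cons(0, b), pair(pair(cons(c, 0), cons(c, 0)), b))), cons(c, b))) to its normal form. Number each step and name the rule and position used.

cons(cons(pair(0, b), cons(c, b)), cons(cons(0, b), cons(c, b)))

1. cons(cons(pair(0, k(k(pair(b, cons(b, b)), b), pair(cons(b, pair(b, b)), b))), cons(c, b)), cons(k(cons(0, pair(0, k(b, pair(c, b)))), cons(cons(0, b), pair(pair(cons(c, 0), cons(c, 0)), b))), cons(c, b)))  →  cons(cons(pair(0, k(b, pair(cons(b, pair(b, b)), b))), cons(c, b)), cons(k(cons(0, pair(0, k(b, pair(c, b)))), cons(cons(0, b), pair(pair(cons(c, 0), cons(c, 0)), b))), cons(c, b)))   [R4 at 1.1.2.1]
2. cons(cons(pair(0, k(b, pair(cons(b, pair(b, b)), b))), cons(c, b)), cons(k(cons(0, pair(0, k(b, pair(c, b)))), cons(cons(0, b), pair(pair(cons(c, 0), cons(c, 0)), b))), cons(c, b)))  →  cons(cons(pair(0, b), cons(c, b)), cons(k(cons(0, pair(0, k(b, pair(c, b)))), cons(cons(0, b), pair(pair(cons(c, 0), cons(c, 0)), b))), cons(c, b)))   [R1 at 1.1.2]
3. cons(cons(pair(0, b), cons(c, b)), cons(k(cons(0, pair(0, k(b, pair(c, b)))), cons(cons(0, b), pair(pair(cons(c, 0), cons(c, 0)), b))), cons(c, b)))  →  cons(cons(pair(0, b), cons(c, b)), cons(cons(0, k(b, pair(c, b))), cons(c, b)))   [R3 at 2.1]
4. cons(cons(pair(0, b), cons(c, b)), cons(cons(0, k(b, pair(c, b))), cons(c, b)))  →  cons(cons(pair(0, b), cons(c, b)), cons(cons(0, b), cons(c, b)))   [R1 at 2.1.2]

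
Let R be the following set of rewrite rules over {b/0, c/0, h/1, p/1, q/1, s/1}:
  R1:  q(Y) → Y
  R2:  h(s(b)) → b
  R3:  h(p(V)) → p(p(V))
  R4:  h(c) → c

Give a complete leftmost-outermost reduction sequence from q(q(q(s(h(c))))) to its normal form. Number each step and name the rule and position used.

s(c)

1. q(q(q(s(h(c)))))  →  q(q(s(h(c))))   [R1 at ε]
2. q(q(s(h(c))))  →  q(s(h(c)))   [R1 at ε]
3. q(s(h(c)))  →  s(h(c))   [R1 at ε]
4. s(h(c))  →  s(c)   [R4 at 1]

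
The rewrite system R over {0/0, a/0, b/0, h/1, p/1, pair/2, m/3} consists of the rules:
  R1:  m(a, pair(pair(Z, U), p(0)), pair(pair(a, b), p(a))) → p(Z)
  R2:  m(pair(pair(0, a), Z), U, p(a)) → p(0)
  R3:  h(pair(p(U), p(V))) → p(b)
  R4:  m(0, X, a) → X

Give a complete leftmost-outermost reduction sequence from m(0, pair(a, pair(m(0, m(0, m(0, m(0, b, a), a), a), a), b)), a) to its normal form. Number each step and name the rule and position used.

1. m(0, pair(a, pair(m(0, m(0, m(0, m(0, b, a), a), a), a), b)), a)  →  pair(a, pair(m(0, m(0, m(0, m(0, b, a), a), a), a), b))   [R4 at ε]
2. pair(a, pair(m(0, m(0, m(0, m(0, b, a), a), a), a), b))  →  pair(a, pair(m(0, m(0, m(0, b, a), a), a), b))   [R4 at 2.1]
3. pair(a, pair(m(0, m(0, m(0, b, a), a), a), b))  →  pair(a, pair(m(0, m(0, b, a), a), b))   [R4 at 2.1]
4. pair(a, pair(m(0, m(0, b, a), a), b))  →  pair(a, pair(m(0, b, a), b))   [R4 at 2.1]
5. pair(a, pair(m(0, b, a), b))  →  pair(a, pair(b, b))   [R4 at 2.1]

pair(a, pair(b, b))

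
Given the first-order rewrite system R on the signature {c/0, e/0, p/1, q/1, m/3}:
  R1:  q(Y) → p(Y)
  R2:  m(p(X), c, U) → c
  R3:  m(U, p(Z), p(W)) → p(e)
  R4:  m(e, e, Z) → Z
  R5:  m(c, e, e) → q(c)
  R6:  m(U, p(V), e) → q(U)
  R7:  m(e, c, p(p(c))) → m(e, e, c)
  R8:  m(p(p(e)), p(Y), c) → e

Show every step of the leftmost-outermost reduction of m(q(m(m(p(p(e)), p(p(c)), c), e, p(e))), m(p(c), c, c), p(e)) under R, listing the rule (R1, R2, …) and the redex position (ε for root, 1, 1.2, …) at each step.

c

1. m(q(m(m(p(p(e)), p(p(c)), c), e, p(e))), m(p(c), c, c), p(e))  →  m(p(m(m(p(p(e)), p(p(c)), c), e, p(e))), m(p(c), c, c), p(e))   [R1 at 1]
2. m(p(m(m(p(p(e)), p(p(c)), c), e, p(e))), m(p(c), c, c), p(e))  →  m(p(m(e, e, p(e))), m(p(c), c, c), p(e))   [R8 at 1.1.1]
3. m(p(m(e, e, p(e))), m(p(c), c, c), p(e))  →  m(p(p(e)), m(p(c), c, c), p(e))   [R4 at 1.1]
4. m(p(p(e)), m(p(c), c, c), p(e))  →  m(p(p(e)), c, p(e))   [R2 at 2]
5. m(p(p(e)), c, p(e))  →  c   [R2 at ε]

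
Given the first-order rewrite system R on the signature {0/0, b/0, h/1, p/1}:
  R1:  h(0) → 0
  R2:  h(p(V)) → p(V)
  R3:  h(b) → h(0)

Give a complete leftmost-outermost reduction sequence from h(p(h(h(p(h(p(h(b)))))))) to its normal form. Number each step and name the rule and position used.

1. h(p(h(h(p(h(p(h(b))))))))  →  p(h(h(p(h(p(h(b)))))))   [R2 at ε]
2. p(h(h(p(h(p(h(b)))))))  →  p(h(p(h(p(h(b))))))   [R2 at 1.1]
3. p(h(p(h(p(h(b))))))  →  p(p(h(p(h(b)))))   [R2 at 1]
4. p(p(h(p(h(b)))))  →  p(p(p(h(b))))   [R2 at 1.1]
5. p(p(p(h(b))))  →  p(p(p(h(0))))   [R3 at 1.1.1]
6. p(p(p(h(0))))  →  p(p(p(0)))   [R1 at 1.1.1]

p(p(p(0)))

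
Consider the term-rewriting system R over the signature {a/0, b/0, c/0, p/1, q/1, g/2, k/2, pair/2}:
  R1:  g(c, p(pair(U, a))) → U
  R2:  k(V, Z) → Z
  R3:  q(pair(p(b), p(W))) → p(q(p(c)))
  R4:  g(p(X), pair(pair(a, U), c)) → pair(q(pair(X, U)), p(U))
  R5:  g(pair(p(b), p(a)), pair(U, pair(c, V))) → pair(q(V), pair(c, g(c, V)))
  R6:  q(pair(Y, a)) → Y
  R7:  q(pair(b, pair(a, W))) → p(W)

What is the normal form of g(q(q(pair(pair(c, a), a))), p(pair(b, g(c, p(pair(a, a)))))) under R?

1. g(q(q(pair(pair(c, a), a))), p(pair(b, g(c, p(pair(a, a))))))  →  g(q(pair(c, a)), p(pair(b, g(c, p(pair(a, a))))))   [R6 at 1.1]
2. g(q(pair(c, a)), p(pair(b, g(c, p(pair(a, a))))))  →  g(c, p(pair(b, g(c, p(pair(a, a))))))   [R6 at 1]
3. g(c, p(pair(b, g(c, p(pair(a, a))))))  →  g(c, p(pair(b, a)))   [R1 at 2.1.2]
4. g(c, p(pair(b, a)))  →  b   [R1 at ε]

b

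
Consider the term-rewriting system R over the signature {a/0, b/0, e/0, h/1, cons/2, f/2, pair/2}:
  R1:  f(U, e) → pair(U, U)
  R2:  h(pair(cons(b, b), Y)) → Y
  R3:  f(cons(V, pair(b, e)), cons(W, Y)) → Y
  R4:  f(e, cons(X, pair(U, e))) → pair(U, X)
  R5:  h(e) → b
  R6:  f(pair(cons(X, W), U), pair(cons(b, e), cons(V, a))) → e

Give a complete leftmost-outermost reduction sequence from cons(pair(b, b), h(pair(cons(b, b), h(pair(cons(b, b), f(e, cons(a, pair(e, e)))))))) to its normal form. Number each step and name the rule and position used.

1. cons(pair(b, b), h(pair(cons(b, b), h(pair(cons(b, b), f(e, cons(a, pair(e, e))))))))  →  cons(pair(b, b), h(pair(cons(b, b), f(e, cons(a, pair(e, e))))))   [R2 at 2]
2. cons(pair(b, b), h(pair(cons(b, b), f(e, cons(a, pair(e, e))))))  →  cons(pair(b, b), f(e, cons(a, pair(e, e))))   [R2 at 2]
3. cons(pair(b, b), f(e, cons(a, pair(e, e))))  →  cons(pair(b, b), pair(e, a))   [R4 at 2]

cons(pair(b, b), pair(e, a))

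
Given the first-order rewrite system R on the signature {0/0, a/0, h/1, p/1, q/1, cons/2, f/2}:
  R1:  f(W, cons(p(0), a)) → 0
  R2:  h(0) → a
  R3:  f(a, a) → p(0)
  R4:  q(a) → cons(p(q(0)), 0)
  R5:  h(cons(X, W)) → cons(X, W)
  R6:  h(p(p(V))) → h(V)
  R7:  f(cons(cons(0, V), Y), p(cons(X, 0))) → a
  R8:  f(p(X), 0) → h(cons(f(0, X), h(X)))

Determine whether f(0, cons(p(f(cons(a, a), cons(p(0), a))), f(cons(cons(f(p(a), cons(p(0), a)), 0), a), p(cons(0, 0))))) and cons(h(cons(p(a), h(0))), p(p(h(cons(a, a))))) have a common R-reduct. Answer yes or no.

no — NF(t₁) = 0, NF(t₂) = cons(cons(p(a), a), p(p(cons(a, a))))

Reduce t₁ = f(0, cons(p(f(cons(a, a), cons(p(0), a))), f(cons(cons(f(p(a), cons(p(0), a)), 0), a), p(cons(0, 0))))):
1. f(0, cons(p(f(cons(a, a), cons(p(0), a))), f(cons(cons(f(p(a), cons(p(0), a)), 0), a), p(cons(0, 0)))))  →  f(0, cons(p(0), f(cons(cons(f(p(a), cons(p(0), a)), 0), a), p(cons(0, 0)))))   [R1 at 2.1.1]
2. f(0, cons(p(0), f(cons(cons(f(p(a), cons(p(0), a)), 0), a), p(cons(0, 0)))))  →  f(0, cons(p(0), f(cons(cons(0, 0), a), p(cons(0, 0)))))   [R1 at 2.2.1.1.1]
3. f(0, cons(p(0), f(cons(cons(0, 0), a), p(cons(0, 0)))))  →  f(0, cons(p(0), a))   [R7 at 2.2]
4. f(0, cons(p(0), a))  →  0   [R1 at ε]

Reduce t₂ = cons(h(cons(p(a), h(0))), p(p(h(cons(a, a))))):
1. cons(h(cons(p(a), h(0))), p(p(h(cons(a, a)))))  →  cons(cons(p(a), h(0)), p(p(h(cons(a, a)))))   [R5 at 1]
2. cons(cons(p(a), h(0)), p(p(h(cons(a, a)))))  →  cons(cons(p(a), a), p(p(h(cons(a, a)))))   [R2 at 1.2]
3. cons(cons(p(a), a), p(p(h(cons(a, a)))))  →  cons(cons(p(a), a), p(p(cons(a, a))))   [R5 at 2.1.1]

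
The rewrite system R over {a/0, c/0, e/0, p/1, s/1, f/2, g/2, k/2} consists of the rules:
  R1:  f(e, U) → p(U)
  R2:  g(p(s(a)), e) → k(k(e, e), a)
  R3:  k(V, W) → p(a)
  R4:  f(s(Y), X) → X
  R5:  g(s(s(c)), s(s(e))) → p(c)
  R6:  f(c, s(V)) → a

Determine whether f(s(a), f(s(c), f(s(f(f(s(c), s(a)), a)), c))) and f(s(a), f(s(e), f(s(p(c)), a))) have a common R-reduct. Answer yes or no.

Reduce t₁ = f(s(a), f(s(c), f(s(f(f(s(c), s(a)), a)), c))):
1. f(s(a), f(s(c), f(s(f(f(s(c), s(a)), a)), c)))  →  f(s(c), f(s(f(f(s(c), s(a)), a)), c))   [R4 at ε]
2. f(s(c), f(s(f(f(s(c), s(a)), a)), c))  →  f(s(f(f(s(c), s(a)), a)), c)   [R4 at ε]
3. f(s(f(f(s(c), s(a)), a)), c)  →  c   [R4 at ε]

Reduce t₂ = f(s(a), f(s(e), f(s(p(c)), a))):
1. f(s(a), f(s(e), f(s(p(c)), a)))  →  f(s(e), f(s(p(c)), a))   [R4 at ε]
2. f(s(e), f(s(p(c)), a))  →  f(s(p(c)), a)   [R4 at ε]
3. f(s(p(c)), a)  →  a   [R4 at ε]

no — NF(t₁) = c, NF(t₂) = a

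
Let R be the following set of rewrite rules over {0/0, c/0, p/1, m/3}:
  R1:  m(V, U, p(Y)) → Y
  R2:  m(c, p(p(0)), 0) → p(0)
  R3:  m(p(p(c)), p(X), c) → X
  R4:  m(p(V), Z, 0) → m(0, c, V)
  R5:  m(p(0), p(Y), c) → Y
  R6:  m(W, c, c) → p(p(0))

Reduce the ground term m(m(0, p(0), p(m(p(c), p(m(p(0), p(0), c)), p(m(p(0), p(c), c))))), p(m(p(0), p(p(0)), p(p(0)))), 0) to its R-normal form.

1. m(m(0, p(0), p(m(p(c), p(m(p(0), p(0), c)), p(m(p(0), p(c), c))))), p(m(p(0), p(p(0)), p(p(0)))), 0)  →  m(m(p(c), p(m(p(0), p(0), c)), p(m(p(0), p(c), c))), p(m(p(0), p(p(0)), p(p(0)))), 0)   [R1 at 1]
2. m(m(p(c), p(m(p(0), p(0), c)), p(m(p(0), p(c), c))), p(m(p(0), p(p(0)), p(p(0)))), 0)  →  m(m(p(0), p(c), c), p(m(p(0), p(p(0)), p(p(0)))), 0)   [R1 at 1]
3. m(m(p(0), p(c), c), p(m(p(0), p(p(0)), p(p(0)))), 0)  →  m(c, p(m(p(0), p(p(0)), p(p(0)))), 0)   [R5 at 1]
4. m(c, p(m(p(0), p(p(0)), p(p(0)))), 0)  →  m(c, p(p(0)), 0)   [R1 at 2.1]
5. m(c, p(p(0)), 0)  →  p(0)   [R2 at ε]

p(0)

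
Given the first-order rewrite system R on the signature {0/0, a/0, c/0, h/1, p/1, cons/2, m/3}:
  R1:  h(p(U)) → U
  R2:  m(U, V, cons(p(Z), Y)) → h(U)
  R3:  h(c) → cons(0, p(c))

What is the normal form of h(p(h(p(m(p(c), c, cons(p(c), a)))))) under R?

1. h(p(h(p(m(p(c), c, cons(p(c), a))))))  →  h(p(m(p(c), c, cons(p(c), a))))   [R1 at ε]
2. h(p(m(p(c), c, cons(p(c), a))))  →  m(p(c), c, cons(p(c), a))   [R1 at ε]
3. m(p(c), c, cons(p(c), a))  →  h(p(c))   [R2 at ε]
4. h(p(c))  →  c   [R1 at ε]

c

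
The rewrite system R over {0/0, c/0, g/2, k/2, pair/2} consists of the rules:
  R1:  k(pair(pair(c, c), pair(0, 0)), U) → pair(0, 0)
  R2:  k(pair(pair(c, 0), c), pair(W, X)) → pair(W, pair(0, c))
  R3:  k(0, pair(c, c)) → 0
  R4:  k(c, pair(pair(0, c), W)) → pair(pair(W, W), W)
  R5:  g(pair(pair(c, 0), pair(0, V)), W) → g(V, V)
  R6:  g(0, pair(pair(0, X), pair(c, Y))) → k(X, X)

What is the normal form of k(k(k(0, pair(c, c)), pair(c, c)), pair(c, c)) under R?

1. k(k(k(0, pair(c, c)), pair(c, c)), pair(c, c))  →  k(k(0, pair(c, c)), pair(c, c))   [R3 at 1.1]
2. k(k(0, pair(c, c)), pair(c, c))  →  k(0, pair(c, c))   [R3 at 1]
3. k(0, pair(c, c))  →  0   [R3 at ε]

0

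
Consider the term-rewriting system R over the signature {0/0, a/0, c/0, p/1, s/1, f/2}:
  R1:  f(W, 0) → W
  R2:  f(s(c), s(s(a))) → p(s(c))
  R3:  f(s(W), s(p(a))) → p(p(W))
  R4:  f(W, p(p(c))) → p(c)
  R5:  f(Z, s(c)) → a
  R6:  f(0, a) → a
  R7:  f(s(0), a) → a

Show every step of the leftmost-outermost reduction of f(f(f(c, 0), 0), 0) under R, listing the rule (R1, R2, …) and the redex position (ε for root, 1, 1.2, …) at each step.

1. f(f(f(c, 0), 0), 0)  →  f(f(c, 0), 0)   [R1 at ε]
2. f(f(c, 0), 0)  →  f(c, 0)   [R1 at ε]
3. f(c, 0)  →  c   [R1 at ε]

c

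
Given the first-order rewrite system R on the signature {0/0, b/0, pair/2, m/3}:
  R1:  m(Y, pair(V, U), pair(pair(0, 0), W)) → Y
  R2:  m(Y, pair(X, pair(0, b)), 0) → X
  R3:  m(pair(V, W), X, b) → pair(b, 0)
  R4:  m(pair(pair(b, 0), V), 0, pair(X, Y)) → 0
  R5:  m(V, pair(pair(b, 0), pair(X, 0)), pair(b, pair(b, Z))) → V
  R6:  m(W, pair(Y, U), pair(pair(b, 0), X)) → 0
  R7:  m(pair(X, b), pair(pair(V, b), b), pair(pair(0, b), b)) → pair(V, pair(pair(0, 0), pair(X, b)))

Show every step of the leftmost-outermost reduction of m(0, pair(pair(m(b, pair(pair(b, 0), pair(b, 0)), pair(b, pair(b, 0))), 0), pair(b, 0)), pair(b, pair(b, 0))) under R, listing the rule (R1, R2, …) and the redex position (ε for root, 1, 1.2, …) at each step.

0

1. m(0, pair(pair(m(b, pair(pair(b, 0), pair(b, 0)), pair(b, pair(b, 0))), 0), pair(b, 0)), pair(b, pair(b, 0)))  →  m(0, pair(pair(b, 0), pair(b, 0)), pair(b, pair(b, 0)))   [R5 at 2.1.1]
2. m(0, pair(pair(b, 0), pair(b, 0)), pair(b, pair(b, 0)))  →  0   [R5 at ε]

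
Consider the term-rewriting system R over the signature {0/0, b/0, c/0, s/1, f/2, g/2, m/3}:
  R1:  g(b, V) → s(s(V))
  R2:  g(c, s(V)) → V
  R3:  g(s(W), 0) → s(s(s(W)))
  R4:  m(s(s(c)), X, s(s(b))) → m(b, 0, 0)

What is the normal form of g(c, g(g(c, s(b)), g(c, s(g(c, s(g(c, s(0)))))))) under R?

s(0)

1. g(c, g(g(c, s(b)), g(c, s(g(c, s(g(c, s(0))))))))  →  g(c, g(b, g(c, s(g(c, s(g(c, s(0))))))))   [R2 at 2.1]
2. g(c, g(b, g(c, s(g(c, s(g(c, s(0))))))))  →  g(c, s(s(g(c, s(g(c, s(g(c, s(0)))))))))   [R1 at 2]
3. g(c, s(s(g(c, s(g(c, s(g(c, s(0)))))))))  →  s(g(c, s(g(c, s(g(c, s(0)))))))   [R2 at ε]
4. s(g(c, s(g(c, s(g(c, s(0)))))))  →  s(g(c, s(g(c, s(0)))))   [R2 at 1]
5. s(g(c, s(g(c, s(0)))))  →  s(g(c, s(0)))   [R2 at 1]
6. s(g(c, s(0)))  →  s(0)   [R2 at 1]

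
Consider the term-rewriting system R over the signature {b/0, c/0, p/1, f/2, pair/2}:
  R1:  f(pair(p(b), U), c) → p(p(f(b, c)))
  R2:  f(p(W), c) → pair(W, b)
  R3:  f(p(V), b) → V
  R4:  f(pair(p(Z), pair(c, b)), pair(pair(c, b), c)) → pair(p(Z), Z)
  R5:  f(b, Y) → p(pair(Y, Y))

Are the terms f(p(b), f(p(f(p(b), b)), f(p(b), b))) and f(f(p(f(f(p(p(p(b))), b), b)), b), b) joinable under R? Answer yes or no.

Reduce t₁ = f(p(b), f(p(f(p(b), b)), f(p(b), b))):
1. f(p(b), f(p(f(p(b), b)), f(p(b), b)))  →  f(p(b), f(p(b), f(p(b), b)))   [R3 at 2.1.1]
2. f(p(b), f(p(b), f(p(b), b)))  →  f(p(b), f(p(b), b))   [R3 at 2.2]
3. f(p(b), f(p(b), b))  →  f(p(b), b)   [R3 at 2]
4. f(p(b), b)  →  b   [R3 at ε]

Reduce t₂ = f(f(p(f(f(p(p(p(b))), b), b)), b), b):
1. f(f(p(f(f(p(p(p(b))), b), b)), b), b)  →  f(f(f(p(p(p(b))), b), b), b)   [R3 at 1]
2. f(f(f(p(p(p(b))), b), b), b)  →  f(f(p(p(b)), b), b)   [R3 at 1.1]
3. f(f(p(p(b)), b), b)  →  f(p(b), b)   [R3 at 1]
4. f(p(b), b)  →  b   [R3 at ε]

yes — NF(t₁) = b, NF(t₂) = b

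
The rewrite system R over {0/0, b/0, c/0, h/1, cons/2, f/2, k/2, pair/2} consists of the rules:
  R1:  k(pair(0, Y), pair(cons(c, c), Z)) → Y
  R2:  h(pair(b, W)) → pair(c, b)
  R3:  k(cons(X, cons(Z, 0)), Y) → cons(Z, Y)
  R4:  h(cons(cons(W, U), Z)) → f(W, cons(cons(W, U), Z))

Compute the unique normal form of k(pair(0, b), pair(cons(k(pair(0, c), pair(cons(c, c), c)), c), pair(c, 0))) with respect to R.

1. k(pair(0, b), pair(cons(k(pair(0, c), pair(cons(c, c), c)), c), pair(c, 0)))  →  k(pair(0, b), pair(cons(c, c), pair(c, 0)))   [R1 at 2.1.1]
2. k(pair(0, b), pair(cons(c, c), pair(c, 0)))  →  b   [R1 at ε]

b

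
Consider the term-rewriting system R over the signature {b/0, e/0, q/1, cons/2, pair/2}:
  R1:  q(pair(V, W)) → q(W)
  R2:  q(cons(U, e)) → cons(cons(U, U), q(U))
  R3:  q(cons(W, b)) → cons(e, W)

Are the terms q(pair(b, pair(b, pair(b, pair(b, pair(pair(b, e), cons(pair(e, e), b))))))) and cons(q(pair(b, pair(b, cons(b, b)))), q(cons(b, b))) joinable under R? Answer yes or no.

no — NF(t₁) = cons(e, pair(e, e)), NF(t₂) = cons(cons(e, b), cons(e, b))

Reduce t₁ = q(pair(b, pair(b, pair(b, pair(b, pair(pair(b, e), cons(pair(e, e), b))))))):
1. q(pair(b, pair(b, pair(b, pair(b, pair(pair(b, e), cons(pair(e, e), b)))))))  →  q(pair(b, pair(b, pair(b, pair(pair(b, e), cons(pair(e, e), b))))))   [R1 at ε]
2. q(pair(b, pair(b, pair(b, pair(pair(b, e), cons(pair(e, e), b))))))  →  q(pair(b, pair(b, pair(pair(b, e), cons(pair(e, e), b)))))   [R1 at ε]
3. q(pair(b, pair(b, pair(pair(b, e), cons(pair(e, e), b)))))  →  q(pair(b, pair(pair(b, e), cons(pair(e, e), b))))   [R1 at ε]
4. q(pair(b, pair(pair(b, e), cons(pair(e, e), b))))  →  q(pair(pair(b, e), cons(pair(e, e), b)))   [R1 at ε]
5. q(pair(pair(b, e), cons(pair(e, e), b)))  →  q(cons(pair(e, e), b))   [R1 at ε]
6. q(cons(pair(e, e), b))  →  cons(e, pair(e, e))   [R3 at ε]

Reduce t₂ = cons(q(pair(b, pair(b, cons(b, b)))), q(cons(b, b))):
1. cons(q(pair(b, pair(b, cons(b, b)))), q(cons(b, b)))  →  cons(q(pair(b, cons(b, b))), q(cons(b, b)))   [R1 at 1]
2. cons(q(pair(b, cons(b, b))), q(cons(b, b)))  →  cons(q(cons(b, b)), q(cons(b, b)))   [R1 at 1]
3. cons(q(cons(b, b)), q(cons(b, b)))  →  cons(cons(e, b), q(cons(b, b)))   [R3 at 1]
4. cons(cons(e, b), q(cons(b, b)))  →  cons(cons(e, b), cons(e, b))   [R3 at 2]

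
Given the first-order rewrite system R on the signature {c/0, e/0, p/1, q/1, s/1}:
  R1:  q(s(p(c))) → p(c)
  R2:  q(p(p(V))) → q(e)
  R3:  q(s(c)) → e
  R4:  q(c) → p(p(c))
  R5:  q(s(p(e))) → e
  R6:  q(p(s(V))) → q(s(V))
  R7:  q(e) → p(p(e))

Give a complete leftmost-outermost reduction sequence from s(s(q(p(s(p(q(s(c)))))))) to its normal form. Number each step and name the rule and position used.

s(s(e))

1. s(s(q(p(s(p(q(s(c))))))))  →  s(s(q(s(p(q(s(c)))))))   [R6 at 1.1]
2. s(s(q(s(p(q(s(c)))))))  →  s(s(q(s(p(e)))))   [R3 at 1.1.1.1.1]
3. s(s(q(s(p(e)))))  →  s(s(e))   [R5 at 1.1]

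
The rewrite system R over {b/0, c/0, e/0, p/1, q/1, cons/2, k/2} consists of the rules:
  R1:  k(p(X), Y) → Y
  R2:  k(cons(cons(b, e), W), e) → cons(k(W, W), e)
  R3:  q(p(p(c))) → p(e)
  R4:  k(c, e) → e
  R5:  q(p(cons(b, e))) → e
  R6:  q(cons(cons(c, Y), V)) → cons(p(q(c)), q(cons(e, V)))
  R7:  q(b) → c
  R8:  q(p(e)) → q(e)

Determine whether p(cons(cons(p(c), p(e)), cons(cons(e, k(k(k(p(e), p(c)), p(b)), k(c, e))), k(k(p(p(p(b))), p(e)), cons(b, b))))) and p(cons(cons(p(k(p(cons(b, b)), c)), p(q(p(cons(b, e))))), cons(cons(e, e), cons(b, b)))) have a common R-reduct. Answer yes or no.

yes — NF(t₁) = p(cons(cons(p(c), p(e)), cons(cons(e, e), cons(b, b)))), NF(t₂) = p(cons(cons(p(c), p(e)), cons(cons(e, e), cons(b, b))))

Reduce t₁ = p(cons(cons(p(c), p(e)), cons(cons(e, k(k(k(p(e), p(c)), p(b)), k(c, e))), k(k(p(p(p(b))), p(e)), cons(b, b))))):
1. p(cons(cons(p(c), p(e)), cons(cons(e, k(k(k(p(e), p(c)), p(b)), k(c, e))), k(k(p(p(p(b))), p(e)), cons(b, b)))))  →  p(cons(cons(p(c), p(e)), cons(cons(e, k(k(p(c), p(b)), k(c, e))), k(k(p(p(p(b))), p(e)), cons(b, b)))))   [R1 at 1.2.1.2.1.1]
2. p(cons(cons(p(c), p(e)), cons(cons(e, k(k(p(c), p(b)), k(c, e))), k(k(p(p(p(b))), p(e)), cons(b, b)))))  →  p(cons(cons(p(c), p(e)), cons(cons(e, k(p(b), k(c, e))), k(k(p(p(p(b))), p(e)), cons(b, b)))))   [R1 at 1.2.1.2.1]
3. p(cons(cons(p(c), p(e)), cons(cons(e, k(p(b), k(c, e))), k(k(p(p(p(b))), p(e)), cons(b, b)))))  →  p(cons(cons(p(c), p(e)), cons(cons(e, k(c, e)), k(k(p(p(p(b))), p(e)), cons(b, b)))))   [R1 at 1.2.1.2]
4. p(cons(cons(p(c), p(e)), cons(cons(e, k(c, e)), k(k(p(p(p(b))), p(e)), cons(b, b)))))  →  p(cons(cons(p(c), p(e)), cons(cons(e, e), k(k(p(p(p(b))), p(e)), cons(b, b)))))   [R4 at 1.2.1.2]
5. p(cons(cons(p(c), p(e)), cons(cons(e, e), k(k(p(p(p(b))), p(e)), cons(b, b)))))  →  p(cons(cons(p(c), p(e)), cons(cons(e, e), k(p(e), cons(b, b)))))   [R1 at 1.2.2.1]
6. p(cons(cons(p(c), p(e)), cons(cons(e, e), k(p(e), cons(b, b)))))  →  p(cons(cons(p(c), p(e)), cons(cons(e, e), cons(b, b))))   [R1 at 1.2.2]

Reduce t₂ = p(cons(cons(p(k(p(cons(b, b)), c)), p(q(p(cons(b, e))))), cons(cons(e, e), cons(b, b)))):
1. p(cons(cons(p(k(p(cons(b, b)), c)), p(q(p(cons(b, e))))), cons(cons(e, e), cons(b, b))))  →  p(cons(cons(p(c), p(q(p(cons(b, e))))), cons(cons(e, e), cons(b, b))))   [R1 at 1.1.1.1]
2. p(cons(cons(p(c), p(q(p(cons(b, e))))), cons(cons(e, e), cons(b, b))))  →  p(cons(cons(p(c), p(e)), cons(cons(e, e), cons(b, b))))   [R5 at 1.1.2.1]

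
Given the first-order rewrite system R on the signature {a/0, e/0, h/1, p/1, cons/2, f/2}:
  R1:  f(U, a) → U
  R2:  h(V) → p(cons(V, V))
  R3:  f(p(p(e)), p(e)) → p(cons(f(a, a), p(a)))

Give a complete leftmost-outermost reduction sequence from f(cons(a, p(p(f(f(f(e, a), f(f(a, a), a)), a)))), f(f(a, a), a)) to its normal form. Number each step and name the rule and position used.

1. f(cons(a, p(p(f(f(f(e, a), f(f(a, a), a)), a)))), f(f(a, a), a))  →  f(cons(a, p(p(f(f(e, a), f(f(a, a), a))))), f(f(a, a), a))   [R1 at 1.2.1.1]
2. f(cons(a, p(p(f(f(e, a), f(f(a, a), a))))), f(f(a, a), a))  →  f(cons(a, p(p(f(e, f(f(a, a), a))))), f(f(a, a), a))   [R1 at 1.2.1.1.1]
3. f(cons(a, p(p(f(e, f(f(a, a), a))))), f(f(a, a), a))  →  f(cons(a, p(p(f(e, f(a, a))))), f(f(a, a), a))   [R1 at 1.2.1.1.2]
4. f(cons(a, p(p(f(e, f(a, a))))), f(f(a, a), a))  →  f(cons(a, p(p(f(e, a)))), f(f(a, a), a))   [R1 at 1.2.1.1.2]
5. f(cons(a, p(p(f(e, a)))), f(f(a, a), a))  →  f(cons(a, p(p(e))), f(f(a, a), a))   [R1 at 1.2.1.1]
6. f(cons(a, p(p(e))), f(f(a, a), a))  →  f(cons(a, p(p(e))), f(a, a))   [R1 at 2]
7. f(cons(a, p(p(e))), f(a, a))  →  f(cons(a, p(p(e))), a)   [R1 at 2]
8. f(cons(a, p(p(e))), a)  →  cons(a, p(p(e)))   [R1 at ε]

cons(a, p(p(e)))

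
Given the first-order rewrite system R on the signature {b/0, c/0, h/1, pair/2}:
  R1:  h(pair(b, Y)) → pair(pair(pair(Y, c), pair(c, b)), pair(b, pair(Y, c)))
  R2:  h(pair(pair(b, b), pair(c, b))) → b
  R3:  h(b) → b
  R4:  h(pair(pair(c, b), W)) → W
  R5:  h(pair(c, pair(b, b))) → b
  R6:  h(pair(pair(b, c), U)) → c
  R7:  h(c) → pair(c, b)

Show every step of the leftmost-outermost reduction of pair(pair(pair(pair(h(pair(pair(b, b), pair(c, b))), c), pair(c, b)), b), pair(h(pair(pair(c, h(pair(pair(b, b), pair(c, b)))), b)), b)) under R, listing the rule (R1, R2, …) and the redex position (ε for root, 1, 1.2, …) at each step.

1. pair(pair(pair(pair(h(pair(pair(b, b), pair(c, b))), c), pair(c, b)), b), pair(h(pair(pair(c, h(pair(pair(b, b), pair(c, b)))), b)), b))  →  pair(pair(pair(pair(b, c), pair(c, b)), b), pair(h(pair(pair(c, h(pair(pair(b, b), pair(c, b)))), b)), b))   [R2 at 1.1.1.1]
2. pair(pair(pair(pair(b, c), pair(c, b)), b), pair(h(pair(pair(c, h(pair(pair(b, b), pair(c, b)))), b)), b))  →  pair(pair(pair(pair(b, c), pair(c, b)), b), pair(h(pair(pair(c, b), b)), b))   [R2 at 2.1.1.1.2]
3. pair(pair(pair(pair(b, c), pair(c, b)), b), pair(h(pair(pair(c, b), b)), b))  →  pair(pair(pair(pair(b, c), pair(c, b)), b), pair(b, b))   [R4 at 2.1]

pair(pair(pair(pair(b, c), pair(c, b)), b), pair(b, b))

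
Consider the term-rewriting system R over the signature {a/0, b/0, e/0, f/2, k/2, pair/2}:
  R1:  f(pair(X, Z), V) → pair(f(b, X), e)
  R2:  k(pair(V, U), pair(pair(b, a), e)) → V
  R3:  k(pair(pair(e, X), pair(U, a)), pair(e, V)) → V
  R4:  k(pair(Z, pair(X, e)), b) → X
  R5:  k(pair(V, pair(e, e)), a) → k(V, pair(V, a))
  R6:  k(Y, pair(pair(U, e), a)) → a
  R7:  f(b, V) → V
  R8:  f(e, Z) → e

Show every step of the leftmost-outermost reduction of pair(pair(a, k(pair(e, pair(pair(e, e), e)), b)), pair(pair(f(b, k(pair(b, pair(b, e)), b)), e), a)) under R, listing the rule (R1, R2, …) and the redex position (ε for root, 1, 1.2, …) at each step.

1. pair(pair(a, k(pair(e, pair(pair(e, e), e)), b)), pair(pair(f(b, k(pair(b, pair(b, e)), b)), e), a))  →  pair(pair(a, pair(e, e)), pair(pair(f(b, k(pair(b, pair(b, e)), b)), e), a))   [R4 at 1.2]
2. pair(pair(a, pair(e, e)), pair(pair(f(b, k(pair(b, pair(b, e)), b)), e), a))  →  pair(pair(a, pair(e, e)), pair(pair(k(pair(b, pair(b, e)), b), e), a))   [R7 at 2.1.1]
3. pair(pair(a, pair(e, e)), pair(pair(k(pair(b, pair(b, e)), b), e), a))  →  pair(pair(a, pair(e, e)), pair(pair(b, e), a))   [R4 at 2.1.1]

pair(pair(a, pair(e, e)), pair(pair(b, e), a))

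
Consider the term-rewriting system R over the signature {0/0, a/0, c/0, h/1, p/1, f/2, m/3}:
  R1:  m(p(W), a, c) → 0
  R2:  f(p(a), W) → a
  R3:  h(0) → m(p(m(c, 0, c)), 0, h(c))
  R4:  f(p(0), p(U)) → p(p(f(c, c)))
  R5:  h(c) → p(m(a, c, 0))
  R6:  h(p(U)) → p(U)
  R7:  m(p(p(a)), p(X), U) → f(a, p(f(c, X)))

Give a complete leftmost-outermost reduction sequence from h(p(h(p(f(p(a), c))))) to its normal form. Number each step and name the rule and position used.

1. h(p(h(p(f(p(a), c)))))  →  p(h(p(f(p(a), c))))   [R6 at ε]
2. p(h(p(f(p(a), c))))  →  p(p(f(p(a), c)))   [R6 at 1]
3. p(p(f(p(a), c)))  →  p(p(a))   [R2 at 1.1]

p(p(a))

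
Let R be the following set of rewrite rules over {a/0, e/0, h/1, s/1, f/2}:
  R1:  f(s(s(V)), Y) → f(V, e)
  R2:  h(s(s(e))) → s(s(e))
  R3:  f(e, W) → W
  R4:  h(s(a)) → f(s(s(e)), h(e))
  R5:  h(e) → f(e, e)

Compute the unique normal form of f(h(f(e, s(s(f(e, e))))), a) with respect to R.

1. f(h(f(e, s(s(f(e, e))))), a)  →  f(h(s(s(f(e, e)))), a)   [R3 at 1.1]
2. f(h(s(s(f(e, e)))), a)  →  f(h(s(s(e))), a)   [R3 at 1.1.1.1]
3. f(h(s(s(e))), a)  →  f(s(s(e)), a)   [R2 at 1]
4. f(s(s(e)), a)  →  f(e, e)   [R1 at ε]
5. f(e, e)  →  e   [R3 at ε]

e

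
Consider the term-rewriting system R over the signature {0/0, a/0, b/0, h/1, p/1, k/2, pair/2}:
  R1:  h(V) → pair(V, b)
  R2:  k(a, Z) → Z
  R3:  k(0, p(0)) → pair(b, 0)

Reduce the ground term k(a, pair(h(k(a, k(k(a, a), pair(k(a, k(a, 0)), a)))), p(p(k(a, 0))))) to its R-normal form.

pair(pair(pair(0, a), b), p(p(0)))

1. k(a, pair(h(k(a, k(k(a, a), pair(k(a, k(a, 0)), a)))), p(p(k(a, 0)))))  →  pair(h(k(a, k(k(a, a), pair(k(a, k(a, 0)), a)))), p(p(k(a, 0))))   [R2 at ε]
2. pair(h(k(a, k(k(a, a), pair(k(a, k(a, 0)), a)))), p(p(k(a, 0))))  →  pair(pair(k(a, k(k(a, a), pair(k(a, k(a, 0)), a))), b), p(p(k(a, 0))))   [R1 at 1]
3. pair(pair(k(a, k(k(a, a), pair(k(a, k(a, 0)), a))), b), p(p(k(a, 0))))  →  pair(pair(k(k(a, a), pair(k(a, k(a, 0)), a)), b), p(p(k(a, 0))))   [R2 at 1.1]
4. pair(pair(k(k(a, a), pair(k(a, k(a, 0)), a)), b), p(p(k(a, 0))))  →  pair(pair(k(a, pair(k(a, k(a, 0)), a)), b), p(p(k(a, 0))))   [R2 at 1.1.1]
5. pair(pair(k(a, pair(k(a, k(a, 0)), a)), b), p(p(k(a, 0))))  →  pair(pair(pair(k(a, k(a, 0)), a), b), p(p(k(a, 0))))   [R2 at 1.1]
6. pair(pair(pair(k(a, k(a, 0)), a), b), p(p(k(a, 0))))  →  pair(pair(pair(k(a, 0), a), b), p(p(k(a, 0))))   [R2 at 1.1.1]
7. pair(pair(pair(k(a, 0), a), b), p(p(k(a, 0))))  →  pair(pair(pair(0, a), b), p(p(k(a, 0))))   [R2 at 1.1.1]
8. pair(pair(pair(0, a), b), p(p(k(a, 0))))  →  pair(pair(pair(0, a), b), p(p(0)))   [R2 at 2.1.1]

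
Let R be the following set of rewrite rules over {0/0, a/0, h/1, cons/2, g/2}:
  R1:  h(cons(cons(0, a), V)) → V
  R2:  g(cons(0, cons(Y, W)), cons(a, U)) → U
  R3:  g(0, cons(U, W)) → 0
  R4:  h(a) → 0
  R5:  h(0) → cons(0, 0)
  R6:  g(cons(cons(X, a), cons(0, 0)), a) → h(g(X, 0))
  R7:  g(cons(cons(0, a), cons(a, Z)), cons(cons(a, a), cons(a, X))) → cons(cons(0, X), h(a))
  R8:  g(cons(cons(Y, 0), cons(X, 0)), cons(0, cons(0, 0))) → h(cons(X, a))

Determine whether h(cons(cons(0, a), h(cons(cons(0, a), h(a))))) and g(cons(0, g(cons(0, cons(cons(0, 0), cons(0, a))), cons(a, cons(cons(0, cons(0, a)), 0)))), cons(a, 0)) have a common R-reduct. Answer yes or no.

Reduce t₁ = h(cons(cons(0, a), h(cons(cons(0, a), h(a))))):
1. h(cons(cons(0, a), h(cons(cons(0, a), h(a)))))  →  h(cons(cons(0, a), h(a)))   [R1 at ε]
2. h(cons(cons(0, a), h(a)))  →  h(a)   [R1 at ε]
3. h(a)  →  0   [R4 at ε]

Reduce t₂ = g(cons(0, g(cons(0, cons(cons(0, 0), cons(0, a))), cons(a, cons(cons(0, cons(0, a)), 0)))), cons(a, 0)):
1. g(cons(0, g(cons(0, cons(cons(0, 0), cons(0, a))), cons(a, cons(cons(0, cons(0, a)), 0)))), cons(a, 0))  →  g(cons(0, cons(cons(0, cons(0, a)), 0)), cons(a, 0))   [R2 at 1.2]
2. g(cons(0, cons(cons(0, cons(0, a)), 0)), cons(a, 0))  →  0   [R2 at ε]

yes — NF(t₁) = 0, NF(t₂) = 0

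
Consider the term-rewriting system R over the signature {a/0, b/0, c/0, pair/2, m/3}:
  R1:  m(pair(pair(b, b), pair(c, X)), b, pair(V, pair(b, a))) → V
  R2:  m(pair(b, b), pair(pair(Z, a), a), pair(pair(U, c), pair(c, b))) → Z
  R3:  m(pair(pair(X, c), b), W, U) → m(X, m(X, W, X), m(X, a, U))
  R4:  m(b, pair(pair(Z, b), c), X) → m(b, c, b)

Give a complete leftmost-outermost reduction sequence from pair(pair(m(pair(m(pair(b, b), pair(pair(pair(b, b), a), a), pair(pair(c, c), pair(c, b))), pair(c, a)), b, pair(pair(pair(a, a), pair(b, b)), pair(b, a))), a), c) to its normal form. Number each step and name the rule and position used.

1. pair(pair(m(pair(m(pair(b, b), pair(pair(pair(b, b), a), a), pair(pair(c, c), pair(c, b))), pair(c, a)), b, pair(pair(pair(a, a), pair(b, b)), pair(b, a))), a), c)  →  pair(pair(m(pair(pair(b, b), pair(c, a)), b, pair(pair(pair(a, a), pair(b, b)), pair(b, a))), a), c)   [R2 at 1.1.1.1]
2. pair(pair(m(pair(pair(b, b), pair(c, a)), b, pair(pair(pair(a, a), pair(b, b)), pair(b, a))), a), c)  →  pair(pair(pair(pair(a, a), pair(b, b)), a), c)   [R1 at 1.1]

pair(pair(pair(pair(a, a), pair(b, b)), a), c)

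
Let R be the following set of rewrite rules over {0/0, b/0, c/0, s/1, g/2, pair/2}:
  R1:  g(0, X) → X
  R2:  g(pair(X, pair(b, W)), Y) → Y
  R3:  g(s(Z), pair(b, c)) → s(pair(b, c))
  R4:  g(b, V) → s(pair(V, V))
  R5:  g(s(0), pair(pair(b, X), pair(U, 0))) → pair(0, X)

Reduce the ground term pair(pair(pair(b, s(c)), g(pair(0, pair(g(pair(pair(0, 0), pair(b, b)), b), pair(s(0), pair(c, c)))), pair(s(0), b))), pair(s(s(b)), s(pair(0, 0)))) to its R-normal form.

1. pair(pair(pair(b, s(c)), g(pair(0, pair(g(pair(pair(0, 0), pair(b, b)), b), pair(s(0), pair(c, c)))), pair(s(0), b))), pair(s(s(b)), s(pair(0, 0))))  →  pair(pair(pair(b, s(c)), g(pair(0, pair(b, pair(s(0), pair(c, c)))), pair(s(0), b))), pair(s(s(b)), s(pair(0, 0))))   [R2 at 1.2.1.2.1]
2. pair(pair(pair(b, s(c)), g(pair(0, pair(b, pair(s(0), pair(c, c)))), pair(s(0), b))), pair(s(s(b)), s(pair(0, 0))))  →  pair(pair(pair(b, s(c)), pair(s(0), b)), pair(s(s(b)), s(pair(0, 0))))   [R2 at 1.2]

pair(pair(pair(b, s(c)), pair(s(0), b)), pair(s(s(b)), s(pair(0, 0))))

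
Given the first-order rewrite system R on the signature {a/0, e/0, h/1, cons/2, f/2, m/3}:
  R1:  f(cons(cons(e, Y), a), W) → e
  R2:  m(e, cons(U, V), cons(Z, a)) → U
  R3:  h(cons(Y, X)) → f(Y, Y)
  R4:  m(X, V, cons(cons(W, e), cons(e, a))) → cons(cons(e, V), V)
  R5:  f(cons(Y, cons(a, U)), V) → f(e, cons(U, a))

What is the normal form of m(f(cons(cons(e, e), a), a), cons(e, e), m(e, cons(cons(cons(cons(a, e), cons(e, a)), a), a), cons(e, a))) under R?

e

1. m(f(cons(cons(e, e), a), a), cons(e, e), m(e, cons(cons(cons(cons(a, e), cons(e, a)), a), a), cons(e, a)))  →  m(e, cons(e, e), m(e, cons(cons(cons(cons(a, e), cons(e, a)), a), a), cons(e, a)))   [R1 at 1]
2. m(e, cons(e, e), m(e, cons(cons(cons(cons(a, e), cons(e, a)), a), a), cons(e, a)))  →  m(e, cons(e, e), cons(cons(cons(a, e), cons(e, a)), a))   [R2 at 3]
3. m(e, cons(e, e), cons(cons(cons(a, e), cons(e, a)), a))  →  e   [R2 at ε]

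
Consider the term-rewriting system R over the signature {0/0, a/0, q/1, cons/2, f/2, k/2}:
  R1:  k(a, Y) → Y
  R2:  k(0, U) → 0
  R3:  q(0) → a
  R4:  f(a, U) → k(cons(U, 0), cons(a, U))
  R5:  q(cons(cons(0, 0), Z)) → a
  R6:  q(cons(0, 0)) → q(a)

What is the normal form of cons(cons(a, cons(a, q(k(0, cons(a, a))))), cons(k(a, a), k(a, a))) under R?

cons(cons(a, cons(a, a)), cons(a, a))

1. cons(cons(a, cons(a, q(k(0, cons(a, a))))), cons(k(a, a), k(a, a)))  →  cons(cons(a, cons(a, q(0))), cons(k(a, a), k(a, a)))   [R2 at 1.2.2.1]
2. cons(cons(a, cons(a, q(0))), cons(k(a, a), k(a, a)))  →  cons(cons(a, cons(a, a)), cons(k(a, a), k(a, a)))   [R3 at 1.2.2]
3. cons(cons(a, cons(a, a)), cons(k(a, a), k(a, a)))  →  cons(cons(a, cons(a, a)), cons(a, k(a, a)))   [R1 at 2.1]
4. cons(cons(a, cons(a, a)), cons(a, k(a, a)))  →  cons(cons(a, cons(a, a)), cons(a, a))   [R1 at 2.2]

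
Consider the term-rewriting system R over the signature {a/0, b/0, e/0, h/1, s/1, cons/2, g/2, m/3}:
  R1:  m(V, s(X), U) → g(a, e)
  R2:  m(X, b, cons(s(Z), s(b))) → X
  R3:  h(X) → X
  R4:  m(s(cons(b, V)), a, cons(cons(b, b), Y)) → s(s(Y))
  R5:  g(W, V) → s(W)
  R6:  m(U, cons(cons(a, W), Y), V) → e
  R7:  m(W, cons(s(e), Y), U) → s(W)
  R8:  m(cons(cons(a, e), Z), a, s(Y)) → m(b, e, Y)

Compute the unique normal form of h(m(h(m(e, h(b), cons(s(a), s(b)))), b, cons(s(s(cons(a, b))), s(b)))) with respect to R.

e

1. h(m(h(m(e, h(b), cons(s(a), s(b)))), b, cons(s(s(cons(a, b))), s(b))))  →  m(h(m(e, h(b), cons(s(a), s(b)))), b, cons(s(s(cons(a, b))), s(b)))   [R3 at ε]
2. m(h(m(e, h(b), cons(s(a), s(b)))), b, cons(s(s(cons(a, b))), s(b)))  →  h(m(e, h(b), cons(s(a), s(b))))   [R2 at ε]
3. h(m(e, h(b), cons(s(a), s(b))))  →  m(e, h(b), cons(s(a), s(b)))   [R3 at ε]
4. m(e, h(b), cons(s(a), s(b)))  →  m(e, b, cons(s(a), s(b)))   [R3 at 2]
5. m(e, b, cons(s(a), s(b)))  →  e   [R2 at ε]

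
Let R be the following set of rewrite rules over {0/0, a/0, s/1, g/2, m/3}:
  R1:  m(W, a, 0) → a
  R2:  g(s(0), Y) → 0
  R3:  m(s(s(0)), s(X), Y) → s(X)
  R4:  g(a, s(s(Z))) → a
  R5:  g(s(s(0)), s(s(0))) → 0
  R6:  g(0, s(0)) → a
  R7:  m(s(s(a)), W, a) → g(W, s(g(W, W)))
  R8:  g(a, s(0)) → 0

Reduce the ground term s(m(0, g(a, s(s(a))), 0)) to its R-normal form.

1. s(m(0, g(a, s(s(a))), 0))  →  s(m(0, a, 0))   [R4 at 1.2]
2. s(m(0, a, 0))  →  s(a)   [R1 at 1]

s(a)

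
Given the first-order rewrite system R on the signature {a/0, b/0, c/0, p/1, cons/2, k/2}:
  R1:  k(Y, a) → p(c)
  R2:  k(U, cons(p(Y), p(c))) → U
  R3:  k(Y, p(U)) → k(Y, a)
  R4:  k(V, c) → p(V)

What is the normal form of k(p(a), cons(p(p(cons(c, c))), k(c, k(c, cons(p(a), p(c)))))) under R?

1. k(p(a), cons(p(p(cons(c, c))), k(c, k(c, cons(p(a), p(c))))))  →  k(p(a), cons(p(p(cons(c, c))), k(c, c)))   [R2 at 2.2.2]
2. k(p(a), cons(p(p(cons(c, c))), k(c, c)))  →  k(p(a), cons(p(p(cons(c, c))), p(c)))   [R4 at 2.2]
3. k(p(a), cons(p(p(cons(c, c))), p(c)))  →  p(a)   [R2 at ε]

p(a)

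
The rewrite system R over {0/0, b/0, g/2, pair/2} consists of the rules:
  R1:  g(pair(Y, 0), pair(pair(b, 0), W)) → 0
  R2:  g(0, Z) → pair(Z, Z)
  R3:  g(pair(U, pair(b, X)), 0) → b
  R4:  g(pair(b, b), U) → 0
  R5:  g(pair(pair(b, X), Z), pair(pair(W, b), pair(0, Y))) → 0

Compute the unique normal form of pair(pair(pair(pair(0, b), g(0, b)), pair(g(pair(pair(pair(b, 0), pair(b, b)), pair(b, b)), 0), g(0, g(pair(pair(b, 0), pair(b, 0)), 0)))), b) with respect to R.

pair(pair(pair(pair(0, b), pair(b, b)), pair(b, pair(b, b))), b)

1. pair(pair(pair(pair(0, b), g(0, b)), pair(g(pair(pair(pair(b, 0), pair(b, b)), pair(b, b)), 0), g(0, g(pair(pair(b, 0), pair(b, 0)), 0)))), b)  →  pair(pair(pair(pair(0, b), pair(b, b)), pair(g(pair(pair(pair(b, 0), pair(b, b)), pair(b, b)), 0), g(0, g(pair(pair(b, 0), pair(b, 0)), 0)))), b)   [R2 at 1.1.2]
2. pair(pair(pair(pair(0, b), pair(b, b)), pair(g(pair(pair(pair(b, 0), pair(b, b)), pair(b, b)), 0), g(0, g(pair(pair(b, 0), pair(b, 0)), 0)))), b)  →  pair(pair(pair(pair(0, b), pair(b, b)), pair(b, g(0, g(pair(pair(b, 0), pair(b, 0)), 0)))), b)   [R3 at 1.2.1]
3. pair(pair(pair(pair(0, b), pair(b, b)), pair(b, g(0, g(pair(pair(b, 0), pair(b, 0)), 0)))), b)  →  pair(pair(pair(pair(0, b), pair(b, b)), pair(b, pair(g(pair(pair(b, 0), pair(b, 0)), 0), g(pair(pair(b, 0), pair(b, 0)), 0)))), b)   [R2 at 1.2.2]
4. pair(pair(pair(pair(0, b), pair(b, b)), pair(b, pair(g(pair(pair(b, 0), pair(b, 0)), 0), g(pair(pair(b, 0), pair(b, 0)), 0)))), b)  →  pair(pair(pair(pair(0, b), pair(b, b)), pair(b, pair(b, g(pair(pair(b, 0), pair(b, 0)), 0)))), b)   [R3 at 1.2.2.1]
5. pair(pair(pair(pair(0, b), pair(b, b)), pair(b, pair(b, g(pair(pair(b, 0), pair(b, 0)), 0)))), b)  →  pair(pair(pair(pair(0, b), pair(b, b)), pair(b, pair(b, b))), b)   [R3 at 1.2.2.2]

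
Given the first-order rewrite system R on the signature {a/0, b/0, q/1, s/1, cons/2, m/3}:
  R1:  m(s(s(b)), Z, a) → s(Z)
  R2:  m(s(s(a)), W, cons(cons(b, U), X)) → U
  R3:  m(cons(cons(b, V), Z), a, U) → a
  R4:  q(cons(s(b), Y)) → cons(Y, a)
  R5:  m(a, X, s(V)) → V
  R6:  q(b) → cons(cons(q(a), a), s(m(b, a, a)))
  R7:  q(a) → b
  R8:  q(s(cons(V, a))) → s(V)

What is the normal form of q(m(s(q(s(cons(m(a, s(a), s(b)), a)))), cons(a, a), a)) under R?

s(a)

1. q(m(s(q(s(cons(m(a, s(a), s(b)), a)))), cons(a, a), a))  →  q(m(s(s(m(a, s(a), s(b)))), cons(a, a), a))   [R8 at 1.1.1]
2. q(m(s(s(m(a, s(a), s(b)))), cons(a, a), a))  →  q(m(s(s(b)), cons(a, a), a))   [R5 at 1.1.1.1]
3. q(m(s(s(b)), cons(a, a), a))  →  q(s(cons(a, a)))   [R1 at 1]
4. q(s(cons(a, a)))  →  s(a)   [R8 at ε]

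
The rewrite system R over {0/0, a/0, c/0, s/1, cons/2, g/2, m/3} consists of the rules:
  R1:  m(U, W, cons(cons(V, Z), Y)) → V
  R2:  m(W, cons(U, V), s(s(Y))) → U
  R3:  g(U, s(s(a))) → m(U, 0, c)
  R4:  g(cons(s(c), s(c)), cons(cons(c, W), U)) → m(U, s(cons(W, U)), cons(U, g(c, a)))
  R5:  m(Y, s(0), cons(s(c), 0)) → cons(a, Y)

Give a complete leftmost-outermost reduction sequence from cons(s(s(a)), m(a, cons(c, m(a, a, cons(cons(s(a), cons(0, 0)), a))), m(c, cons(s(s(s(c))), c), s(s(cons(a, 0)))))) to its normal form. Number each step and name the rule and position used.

1. cons(s(s(a)), m(a, cons(c, m(a, a, cons(cons(s(a), cons(0, 0)), a))), m(c, cons(s(s(s(c))), c), s(s(cons(a, 0))))))  →  cons(s(s(a)), m(a, cons(c, s(a)), m(c, cons(s(s(s(c))), c), s(s(cons(a, 0))))))   [R1 at 2.2.2]
2. cons(s(s(a)), m(a, cons(c, s(a)), m(c, cons(s(s(s(c))), c), s(s(cons(a, 0))))))  →  cons(s(s(a)), m(a, cons(c, s(a)), s(s(s(c)))))   [R2 at 2.3]
3. cons(s(s(a)), m(a, cons(c, s(a)), s(s(s(c)))))  →  cons(s(s(a)), c)   [R2 at 2]

cons(s(s(a)), c)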